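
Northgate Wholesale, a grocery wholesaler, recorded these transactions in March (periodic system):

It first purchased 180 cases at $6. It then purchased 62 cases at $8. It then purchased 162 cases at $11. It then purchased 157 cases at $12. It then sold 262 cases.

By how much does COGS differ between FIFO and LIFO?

$1,243

FIFO COGS: 180 @ $6 + 62 @ $8 + 20 @ $11 = $1,796
LIFO COGS: 157 @ $12 + 105 @ $11 = $3,039
Difference = |$1,796 − $3,039| = $1,243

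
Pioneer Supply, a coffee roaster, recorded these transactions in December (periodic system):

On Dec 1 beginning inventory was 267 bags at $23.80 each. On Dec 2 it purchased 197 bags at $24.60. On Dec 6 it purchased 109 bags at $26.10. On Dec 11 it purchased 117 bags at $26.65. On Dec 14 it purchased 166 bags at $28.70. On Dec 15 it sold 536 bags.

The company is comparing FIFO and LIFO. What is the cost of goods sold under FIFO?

COGS = $13,080.00

FIFO COGS: 267 @ $23.80 + 197 @ $24.60 + 72 @ $26.10 = $13,080.00
LIFO COGS: 166 @ $28.70 + 117 @ $26.65 + 109 @ $26.10 + 144 @ $24.60 = $14,269.55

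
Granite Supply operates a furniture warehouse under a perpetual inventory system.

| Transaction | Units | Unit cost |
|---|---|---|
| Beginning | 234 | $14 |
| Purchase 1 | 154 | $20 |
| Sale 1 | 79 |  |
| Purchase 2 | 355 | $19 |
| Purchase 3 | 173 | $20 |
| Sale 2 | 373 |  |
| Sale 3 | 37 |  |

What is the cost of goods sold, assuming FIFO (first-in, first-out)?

COGS = $8,275

Sale 1 (79) [FIFO — oldest first]: 79 @ $14 = $1,106
Sale 2 (373) [FIFO — oldest first]: 155 @ $14 + 154 @ $20 + 64 @ $19 = $6,466
Sale 3 (37) [FIFO — oldest first]: 37 @ $19 = $703
Total COGS = $1,106 + $6,466 + $703 = $8,275
Ending inventory: 254 @ $19 + 173 @ $20 = $8,286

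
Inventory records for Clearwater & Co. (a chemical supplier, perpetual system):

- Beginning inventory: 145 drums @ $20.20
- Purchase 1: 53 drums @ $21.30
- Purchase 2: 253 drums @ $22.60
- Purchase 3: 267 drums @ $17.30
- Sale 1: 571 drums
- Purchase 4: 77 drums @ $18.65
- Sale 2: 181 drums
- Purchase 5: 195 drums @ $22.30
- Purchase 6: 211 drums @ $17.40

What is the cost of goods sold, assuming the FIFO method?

Sale 1 (571) [FIFO — oldest first]: 145 @ $20.20 + 53 @ $21.30 + 253 @ $22.60 + 120 @ $17.30 = $11,851.70
Sale 2 (181) [FIFO — oldest first]: 147 @ $17.30 + 34 @ $18.65 = $3,177.20
Total COGS = $11,851.70 + $3,177.20 = $15,028.90
Ending inventory: 43 @ $18.65 + 195 @ $22.30 + 211 @ $17.40 = $8,821.85

COGS = $15,028.90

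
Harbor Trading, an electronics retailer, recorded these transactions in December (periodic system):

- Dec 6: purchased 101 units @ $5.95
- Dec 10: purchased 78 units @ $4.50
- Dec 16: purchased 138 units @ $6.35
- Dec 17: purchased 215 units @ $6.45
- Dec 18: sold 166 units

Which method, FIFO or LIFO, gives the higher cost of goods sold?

LIFO

FIFO COGS: 101 @ $5.95 + 65 @ $4.50 = $893.45
LIFO COGS: 166 @ $6.45 = $1,070.70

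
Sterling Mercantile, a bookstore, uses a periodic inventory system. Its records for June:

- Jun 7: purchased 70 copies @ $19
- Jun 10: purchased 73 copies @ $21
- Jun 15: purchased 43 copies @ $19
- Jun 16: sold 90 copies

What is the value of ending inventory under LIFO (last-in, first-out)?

Ending inventory = $1,876

Jun 16, 90 sold [LIFO — newest first]: 43 @ $19 + 47 @ $21 = $1,804
Ending inventory: 70 @ $19 + 26 @ $21 = $1,876
Check: goods available $3,680 = COGS $1,804 + ending $1,876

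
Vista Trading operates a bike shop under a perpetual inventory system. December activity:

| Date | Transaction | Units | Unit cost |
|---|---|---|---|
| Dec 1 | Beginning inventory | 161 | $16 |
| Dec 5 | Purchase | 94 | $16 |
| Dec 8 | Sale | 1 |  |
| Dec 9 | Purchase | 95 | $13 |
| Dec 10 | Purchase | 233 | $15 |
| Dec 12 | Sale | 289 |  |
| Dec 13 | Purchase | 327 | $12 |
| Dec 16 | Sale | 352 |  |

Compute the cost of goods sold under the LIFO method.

Dec 8, 1 sold [LIFO — newest first]: 1 @ $16 = $16
Dec 12, 289 sold [LIFO — newest first]: 233 @ $15 + 56 @ $13 = $4,223
Dec 16, 352 sold [LIFO — newest first]: 327 @ $12 + 25 @ $13 = $4,249
Total COGS = $16 + $4,223 + $4,249 = $8,488
Ending inventory: 161 @ $16 + 93 @ $16 + 14 @ $13 = $4,246
Check: goods available $12,734 = COGS $8,488 + ending $4,246

COGS = $8,488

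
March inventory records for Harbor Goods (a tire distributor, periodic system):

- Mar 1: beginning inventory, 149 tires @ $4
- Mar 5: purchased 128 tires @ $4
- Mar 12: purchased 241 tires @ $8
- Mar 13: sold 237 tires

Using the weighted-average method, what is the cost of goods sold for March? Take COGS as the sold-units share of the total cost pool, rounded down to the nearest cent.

Mar 13, sell 237: 237/518 × $3,036.00 → $1,389.05
Ending inventory (cost pool remaining) = $1,646.95
Check: goods available $3,036.00 = COGS $1,389.05 + ending $1,646.95

COGS = $1,389.05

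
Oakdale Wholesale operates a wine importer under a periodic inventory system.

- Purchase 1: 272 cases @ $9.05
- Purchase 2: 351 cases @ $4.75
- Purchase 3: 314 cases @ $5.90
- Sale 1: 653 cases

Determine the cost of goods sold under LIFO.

COGS = $3,462.85

Sale 1 (653) [LIFO — newest first]: 314 @ $5.90 + 339 @ $4.75 = $3,462.85
Ending inventory: 272 @ $9.05 + 12 @ $4.75 = $2,518.60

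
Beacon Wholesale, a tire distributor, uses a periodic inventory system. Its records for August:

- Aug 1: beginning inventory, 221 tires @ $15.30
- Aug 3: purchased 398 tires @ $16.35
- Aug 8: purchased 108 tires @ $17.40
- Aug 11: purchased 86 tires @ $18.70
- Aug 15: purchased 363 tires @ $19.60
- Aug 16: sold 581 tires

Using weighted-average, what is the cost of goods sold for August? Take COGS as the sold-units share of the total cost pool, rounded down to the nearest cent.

COGS = $10,123.43

Aug 16, sell 581: 581/1176 × $20,490.80 → $10,123.43
Ending inventory (cost pool remaining) = $10,367.37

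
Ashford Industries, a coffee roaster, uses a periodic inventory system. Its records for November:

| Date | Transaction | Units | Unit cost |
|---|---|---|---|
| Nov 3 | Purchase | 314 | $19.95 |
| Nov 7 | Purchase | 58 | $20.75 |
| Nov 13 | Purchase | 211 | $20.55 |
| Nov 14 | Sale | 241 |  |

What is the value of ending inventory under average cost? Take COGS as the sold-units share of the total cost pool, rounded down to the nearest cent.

Ending inventory = $6,924.39

Nov 14, sell 241: 241/583 × $11,803.85 → $4,879.46
Ending inventory (cost pool remaining) = $6,924.39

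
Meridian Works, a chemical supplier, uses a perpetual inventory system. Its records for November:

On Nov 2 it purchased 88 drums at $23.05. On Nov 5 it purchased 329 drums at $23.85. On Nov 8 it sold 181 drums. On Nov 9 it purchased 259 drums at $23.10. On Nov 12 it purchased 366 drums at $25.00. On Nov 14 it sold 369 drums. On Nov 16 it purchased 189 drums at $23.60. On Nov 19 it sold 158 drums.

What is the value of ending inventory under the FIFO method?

Nov 8, 181 sold [FIFO — oldest first]: 88 @ $23.05 + 93 @ $23.85 = $4,246.45
Nov 14, 369 sold [FIFO — oldest first]: 236 @ $23.85 + 133 @ $23.10 = $8,700.90
Nov 19, 158 sold [FIFO — oldest first]: 126 @ $23.10 + 32 @ $25.00 = $3,710.60
Total COGS = $4,246.45 + $8,700.90 + $3,710.60 = $16,657.95
Ending inventory: 334 @ $25.00 + 189 @ $23.60 = $12,810.40
Check: goods available $29,468.35 = COGS $16,657.95 + ending $12,810.40

Ending inventory = $12,810.40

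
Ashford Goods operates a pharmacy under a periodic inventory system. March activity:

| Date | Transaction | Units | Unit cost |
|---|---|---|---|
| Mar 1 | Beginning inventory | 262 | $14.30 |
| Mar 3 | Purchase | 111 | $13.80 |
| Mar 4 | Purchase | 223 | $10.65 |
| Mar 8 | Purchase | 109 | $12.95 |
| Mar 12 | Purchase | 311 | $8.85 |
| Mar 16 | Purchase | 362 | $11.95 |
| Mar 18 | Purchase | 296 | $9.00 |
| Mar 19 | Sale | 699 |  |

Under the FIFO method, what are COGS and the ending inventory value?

COGS = $8,987.20; ending inventory = $9,819.95

Mar 19, 699 sold [FIFO — oldest first]: 262 @ $14.30 + 111 @ $13.80 + 223 @ $10.65 + 103 @ $12.95 = $8,987.20
Ending inventory: 6 @ $12.95 + 311 @ $8.85 + 362 @ $11.95 + 296 @ $9.00 = $9,819.95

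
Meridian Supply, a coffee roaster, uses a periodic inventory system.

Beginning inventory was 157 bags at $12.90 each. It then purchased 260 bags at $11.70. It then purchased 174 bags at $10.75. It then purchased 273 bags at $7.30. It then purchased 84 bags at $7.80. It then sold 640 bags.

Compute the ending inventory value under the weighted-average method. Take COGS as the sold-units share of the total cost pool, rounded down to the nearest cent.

Ending inventory = $3,114.41

Sale 1, sell 640: 640/948 × $9,585.90 → $6,471.49
Ending inventory (cost pool remaining) = $3,114.41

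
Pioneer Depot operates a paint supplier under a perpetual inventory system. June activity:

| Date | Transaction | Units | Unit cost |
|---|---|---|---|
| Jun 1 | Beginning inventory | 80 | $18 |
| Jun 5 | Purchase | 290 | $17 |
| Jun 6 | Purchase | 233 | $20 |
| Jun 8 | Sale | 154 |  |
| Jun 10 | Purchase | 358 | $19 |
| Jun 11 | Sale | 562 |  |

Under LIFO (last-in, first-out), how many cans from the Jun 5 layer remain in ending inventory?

Jun 8, 154 sold [LIFO — newest first]: 154 @ $20 = $3,080
Jun 11, 562 sold [LIFO — newest first]: 358 @ $19 + 79 @ $20 + 125 @ $17 = $10,507
Total COGS = $3,080 + $10,507 = $13,587
Ending inventory: 80 @ $18 + 165 @ $17 = $4,245

165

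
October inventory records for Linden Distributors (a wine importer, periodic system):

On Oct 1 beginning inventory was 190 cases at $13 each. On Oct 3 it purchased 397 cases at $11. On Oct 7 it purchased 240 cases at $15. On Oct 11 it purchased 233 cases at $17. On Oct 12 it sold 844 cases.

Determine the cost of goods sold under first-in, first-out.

COGS = $10,726

Oct 12, 844 sold [FIFO — oldest first]: 190 @ $13 + 397 @ $11 + 240 @ $15 + 17 @ $17 = $10,726
Ending inventory: 216 @ $17 = $3,672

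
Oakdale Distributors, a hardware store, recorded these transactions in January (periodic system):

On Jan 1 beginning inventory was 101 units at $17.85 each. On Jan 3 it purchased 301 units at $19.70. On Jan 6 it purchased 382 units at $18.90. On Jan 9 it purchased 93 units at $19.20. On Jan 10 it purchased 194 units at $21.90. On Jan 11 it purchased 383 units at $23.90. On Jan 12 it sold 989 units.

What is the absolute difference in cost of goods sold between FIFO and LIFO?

FIFO COGS: 101 @ $17.85 + 301 @ $19.70 + 382 @ $18.90 + 93 @ $19.20 + 112 @ $21.90 = $19,190.75
LIFO COGS: 383 @ $23.90 + 194 @ $21.90 + 93 @ $19.20 + 319 @ $18.90 = $21,217.00
Difference = |$19,190.75 − $21,217.00| = $2,026.25

$2,026.25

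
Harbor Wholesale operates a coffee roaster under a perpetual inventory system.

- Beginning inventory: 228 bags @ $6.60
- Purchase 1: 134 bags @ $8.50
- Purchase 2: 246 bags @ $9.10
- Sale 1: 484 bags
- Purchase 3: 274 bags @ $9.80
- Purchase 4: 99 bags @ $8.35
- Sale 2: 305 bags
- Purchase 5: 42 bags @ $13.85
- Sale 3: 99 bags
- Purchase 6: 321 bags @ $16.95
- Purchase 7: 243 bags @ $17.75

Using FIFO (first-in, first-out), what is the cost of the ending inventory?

Sale 1 (484) [FIFO — oldest first]: 228 @ $6.60 + 134 @ $8.50 + 122 @ $9.10 = $3,754.00
Sale 2 (305) [FIFO — oldest first]: 124 @ $9.10 + 181 @ $9.80 = $2,902.20
Sale 3 (99) [FIFO — oldest first]: 93 @ $9.80 + 6 @ $8.35 = $961.50
Total COGS = $3,754.00 + $2,902.20 + $961.50 = $7,617.70
Ending inventory: 93 @ $8.35 + 42 @ $13.85 + 321 @ $16.95 + 243 @ $17.75 = $11,112.45

Ending inventory = $11,112.45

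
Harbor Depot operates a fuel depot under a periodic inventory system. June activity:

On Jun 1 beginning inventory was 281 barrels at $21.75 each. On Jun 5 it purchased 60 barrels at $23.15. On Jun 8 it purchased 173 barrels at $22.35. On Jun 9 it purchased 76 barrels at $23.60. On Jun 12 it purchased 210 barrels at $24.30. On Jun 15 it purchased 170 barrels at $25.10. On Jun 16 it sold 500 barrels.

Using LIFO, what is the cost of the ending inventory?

Ending inventory = $10,383.90

Jun 16, 500 sold [LIFO — newest first]: 170 @ $25.10 + 210 @ $24.30 + 76 @ $23.60 + 44 @ $22.35 = $12,147.00
Ending inventory: 281 @ $21.75 + 60 @ $23.15 + 129 @ $22.35 = $10,383.90
Check: goods available $22,530.90 = COGS $12,147.00 + ending $10,383.90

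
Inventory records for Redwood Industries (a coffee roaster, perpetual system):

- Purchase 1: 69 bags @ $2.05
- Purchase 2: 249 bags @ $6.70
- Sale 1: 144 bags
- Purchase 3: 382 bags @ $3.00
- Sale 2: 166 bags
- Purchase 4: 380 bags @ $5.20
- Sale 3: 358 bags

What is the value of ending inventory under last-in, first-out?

Sale 1 (144) [LIFO — newest first]: 144 @ $6.70 = $964.80
Sale 2 (166) [LIFO — newest first]: 166 @ $3.00 = $498.00
Sale 3 (358) [LIFO — newest first]: 358 @ $5.20 = $1,861.60
Total COGS = $964.80 + $498.00 + $1,861.60 = $3,324.40
Ending inventory: 69 @ $2.05 + 105 @ $6.70 + 216 @ $3.00 + 22 @ $5.20 = $1,607.35
Check: goods available $4,931.75 = COGS $3,324.40 + ending $1,607.35

Ending inventory = $1,607.35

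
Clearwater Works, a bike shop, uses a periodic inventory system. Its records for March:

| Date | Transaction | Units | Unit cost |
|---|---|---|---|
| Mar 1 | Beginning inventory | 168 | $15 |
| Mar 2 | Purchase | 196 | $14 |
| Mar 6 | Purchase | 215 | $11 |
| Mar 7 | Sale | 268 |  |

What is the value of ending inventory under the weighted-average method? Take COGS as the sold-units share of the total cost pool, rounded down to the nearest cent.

Ending inventory = $4,097.79

Mar 7, sell 268: 268/579 × $7,629.00 → $3,531.21
Ending inventory (cost pool remaining) = $4,097.79
Check: goods available $7,629.00 = COGS $3,531.21 + ending $4,097.79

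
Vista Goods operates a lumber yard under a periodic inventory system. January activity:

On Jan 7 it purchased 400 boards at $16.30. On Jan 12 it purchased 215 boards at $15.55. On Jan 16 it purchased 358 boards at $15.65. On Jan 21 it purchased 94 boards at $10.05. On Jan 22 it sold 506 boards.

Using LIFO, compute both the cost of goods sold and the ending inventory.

COGS = $7,387.10; ending inventory = $9,023.55

Jan 22, 506 sold [LIFO — newest first]: 94 @ $10.05 + 358 @ $15.65 + 54 @ $15.55 = $7,387.10
Ending inventory: 400 @ $16.30 + 161 @ $15.55 = $9,023.55
Check: goods available $16,410.65 = COGS $7,387.10 + ending $9,023.55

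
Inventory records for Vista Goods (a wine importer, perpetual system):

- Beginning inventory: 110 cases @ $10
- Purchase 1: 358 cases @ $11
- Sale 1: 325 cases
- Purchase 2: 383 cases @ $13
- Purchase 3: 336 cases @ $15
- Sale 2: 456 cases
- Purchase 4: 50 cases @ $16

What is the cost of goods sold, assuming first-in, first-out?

Sale 1 (325) [FIFO — oldest first]: 110 @ $10 + 215 @ $11 = $3,465
Sale 2 (456) [FIFO — oldest first]: 143 @ $11 + 313 @ $13 = $5,642
Total COGS = $3,465 + $5,642 = $9,107
Ending inventory: 70 @ $13 + 336 @ $15 + 50 @ $16 = $6,750

COGS = $9,107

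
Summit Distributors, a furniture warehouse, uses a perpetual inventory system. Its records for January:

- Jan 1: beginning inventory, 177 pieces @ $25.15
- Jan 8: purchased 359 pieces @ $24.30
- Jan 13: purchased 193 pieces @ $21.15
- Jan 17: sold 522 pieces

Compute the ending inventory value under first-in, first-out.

Jan 17, 522 sold [FIFO — oldest first]: 177 @ $25.15 + 345 @ $24.30 = $12,835.05
Ending inventory: 14 @ $24.30 + 193 @ $21.15 = $4,422.15
Check: goods available $17,257.20 = COGS $12,835.05 + ending $4,422.15

Ending inventory = $4,422.15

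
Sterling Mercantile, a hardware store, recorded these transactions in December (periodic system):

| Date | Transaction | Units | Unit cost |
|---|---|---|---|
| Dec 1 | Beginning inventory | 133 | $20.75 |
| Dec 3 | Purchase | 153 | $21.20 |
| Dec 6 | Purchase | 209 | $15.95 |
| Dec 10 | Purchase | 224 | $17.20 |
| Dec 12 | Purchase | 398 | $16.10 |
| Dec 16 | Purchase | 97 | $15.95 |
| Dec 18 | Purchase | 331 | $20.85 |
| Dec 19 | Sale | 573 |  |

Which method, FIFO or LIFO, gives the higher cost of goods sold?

LIFO

FIFO COGS: 133 @ $20.75 + 153 @ $21.20 + 209 @ $15.95 + 78 @ $17.20 = $10,678.50
LIFO COGS: 331 @ $20.85 + 97 @ $15.95 + 145 @ $16.10 = $10,783.00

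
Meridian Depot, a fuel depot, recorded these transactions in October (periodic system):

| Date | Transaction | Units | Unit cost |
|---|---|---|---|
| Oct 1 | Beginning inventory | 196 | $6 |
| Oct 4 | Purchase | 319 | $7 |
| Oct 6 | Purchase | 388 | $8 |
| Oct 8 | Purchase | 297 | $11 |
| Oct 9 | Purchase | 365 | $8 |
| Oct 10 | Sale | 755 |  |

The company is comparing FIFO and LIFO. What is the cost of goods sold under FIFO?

COGS = $5,329

FIFO COGS: 196 @ $6 + 319 @ $7 + 240 @ $8 = $5,329
LIFO COGS: 365 @ $8 + 297 @ $11 + 93 @ $8 = $6,931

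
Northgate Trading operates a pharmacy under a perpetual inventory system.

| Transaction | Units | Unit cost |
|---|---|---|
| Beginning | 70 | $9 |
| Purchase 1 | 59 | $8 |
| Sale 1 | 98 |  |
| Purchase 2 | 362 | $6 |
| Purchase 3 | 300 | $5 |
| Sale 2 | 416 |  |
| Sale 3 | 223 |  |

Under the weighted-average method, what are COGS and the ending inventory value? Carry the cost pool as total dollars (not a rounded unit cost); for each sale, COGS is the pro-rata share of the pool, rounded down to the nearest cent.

After Beginning: 70 on hand, pool $630.00 (≈ $9.0000 each)
After Purchase 1: 129 on hand, pool $1,102.00 (≈ $8.5426 each)
Sale 1, sell 98: 98/129 × $1,102.00 → $837.17
After Purchase 2: 393 on hand, pool $2,436.83 (≈ $6.2006 each)
After Purchase 3: 693 on hand, pool $3,936.83 (≈ $5.6809 each)
Sale 2, sell 416: 416/693 × $3,936.83 → $2,363.23
Sale 3, sell 223: 223/277 × $1,573.60 → $1,266.83
Total COGS = $837.17 + $2,363.23 + $1,266.83 = $4,467.23
Ending inventory (cost pool remaining) = $306.77

COGS = $4,467.23; ending inventory = $306.77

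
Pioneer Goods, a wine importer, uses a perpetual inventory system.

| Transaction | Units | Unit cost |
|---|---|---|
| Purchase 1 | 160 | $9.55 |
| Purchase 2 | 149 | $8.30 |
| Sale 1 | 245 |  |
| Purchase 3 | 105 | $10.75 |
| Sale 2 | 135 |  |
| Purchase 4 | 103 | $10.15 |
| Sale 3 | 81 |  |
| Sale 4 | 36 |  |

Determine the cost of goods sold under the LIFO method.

COGS = $4,747.90

Sale 1 (245) [LIFO — newest first]: 149 @ $8.30 + 96 @ $9.55 = $2,153.50
Sale 2 (135) [LIFO — newest first]: 105 @ $10.75 + 30 @ $9.55 = $1,415.25
Sale 3 (81) [LIFO — newest first]: 81 @ $10.15 = $822.15
Sale 4 (36) [LIFO — newest first]: 22 @ $10.15 + 14 @ $9.55 = $357.00
Total COGS = $2,153.50 + $1,415.25 + $822.15 + $357.00 = $4,747.90
Ending inventory: 20 @ $9.55 = $191.00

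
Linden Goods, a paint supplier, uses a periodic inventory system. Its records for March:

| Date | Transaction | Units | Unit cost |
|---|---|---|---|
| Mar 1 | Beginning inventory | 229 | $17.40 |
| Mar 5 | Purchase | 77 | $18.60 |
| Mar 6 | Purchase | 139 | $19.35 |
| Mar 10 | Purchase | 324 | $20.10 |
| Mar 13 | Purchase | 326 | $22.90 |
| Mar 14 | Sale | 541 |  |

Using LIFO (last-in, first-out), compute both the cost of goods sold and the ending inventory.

Mar 14, 541 sold [LIFO — newest first]: 326 @ $22.90 + 215 @ $20.10 = $11,786.90
Ending inventory: 229 @ $17.40 + 77 @ $18.60 + 139 @ $19.35 + 109 @ $20.10 = $10,297.35

COGS = $11,786.90; ending inventory = $10,297.35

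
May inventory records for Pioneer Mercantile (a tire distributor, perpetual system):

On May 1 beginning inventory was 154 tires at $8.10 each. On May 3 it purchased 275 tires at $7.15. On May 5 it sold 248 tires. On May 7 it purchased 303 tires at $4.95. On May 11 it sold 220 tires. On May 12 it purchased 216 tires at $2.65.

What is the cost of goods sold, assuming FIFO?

May 5, 248 sold [FIFO — oldest first]: 154 @ $8.10 + 94 @ $7.15 = $1,919.50
May 11, 220 sold [FIFO — oldest first]: 181 @ $7.15 + 39 @ $4.95 = $1,487.20
Total COGS = $1,919.50 + $1,487.20 = $3,406.70
Ending inventory: 264 @ $4.95 + 216 @ $2.65 = $1,879.20

COGS = $3,406.70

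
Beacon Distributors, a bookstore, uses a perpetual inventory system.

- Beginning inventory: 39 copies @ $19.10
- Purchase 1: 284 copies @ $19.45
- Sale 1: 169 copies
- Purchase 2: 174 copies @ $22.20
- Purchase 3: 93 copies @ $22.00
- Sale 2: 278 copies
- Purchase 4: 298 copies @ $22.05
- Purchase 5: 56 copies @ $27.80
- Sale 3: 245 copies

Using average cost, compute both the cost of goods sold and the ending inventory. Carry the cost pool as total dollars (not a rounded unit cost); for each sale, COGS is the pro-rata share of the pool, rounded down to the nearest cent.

After Beginning: 39 on hand, pool $744.90 (≈ $19.1000 each)
After Purchase 1: 323 on hand, pool $6,268.70 (≈ $19.4077 each)
Sale 1, sell 169: 169/323 × $6,268.70 → $3,279.90
After Purchase 2: 328 on hand, pool $6,851.60 (≈ $20.8890 each)
After Purchase 3: 421 on hand, pool $8,897.60 (≈ $21.1344 each)
Sale 2, sell 278: 278/421 × $8,897.60 → $5,875.37
After Purchase 4: 441 on hand, pool $9,593.13 (≈ $21.7531 each)
After Purchase 5: 497 on hand, pool $11,149.93 (≈ $22.4345 each)
Sale 3, sell 245: 245/497 × $11,149.93 → $5,496.44
Total COGS = $3,279.90 + $5,875.37 + $5,496.44 = $14,651.71
Ending inventory (cost pool remaining) = $5,653.49
Check: goods available $20,305.20 = COGS $14,651.71 + ending $5,653.49

COGS = $14,651.71; ending inventory = $5,653.49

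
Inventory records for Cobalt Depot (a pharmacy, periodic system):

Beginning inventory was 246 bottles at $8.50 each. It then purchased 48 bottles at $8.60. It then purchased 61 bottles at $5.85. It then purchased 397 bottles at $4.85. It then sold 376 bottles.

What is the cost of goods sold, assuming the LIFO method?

Sale 1 (376) [LIFO — newest first]: 376 @ $4.85 = $1,823.60
Ending inventory: 246 @ $8.50 + 48 @ $8.60 + 61 @ $5.85 + 21 @ $4.85 = $2,962.50

COGS = $1,823.60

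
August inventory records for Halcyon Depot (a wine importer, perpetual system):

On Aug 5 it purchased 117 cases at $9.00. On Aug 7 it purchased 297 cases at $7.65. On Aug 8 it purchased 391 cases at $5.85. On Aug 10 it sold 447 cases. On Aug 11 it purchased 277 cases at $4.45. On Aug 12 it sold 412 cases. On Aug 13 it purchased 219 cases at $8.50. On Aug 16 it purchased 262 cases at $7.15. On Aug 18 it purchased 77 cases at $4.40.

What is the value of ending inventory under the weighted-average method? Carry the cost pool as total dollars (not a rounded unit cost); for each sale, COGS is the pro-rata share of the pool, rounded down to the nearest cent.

After Aug 5: 117 on hand, pool $1,053.00 (≈ $9.0000 each)
After Aug 7: 414 on hand, pool $3,325.05 (≈ $8.0315 each)
After Aug 8: 805 on hand, pool $5,612.40 (≈ $6.9719 each)
Aug 10, sell 447: 447/805 × $5,612.40 → $3,116.45
After Aug 11: 635 on hand, pool $3,728.60 (≈ $5.8718 each)
Aug 12, sell 412: 412/635 × $3,728.60 → $2,419.18
After Aug 13: 442 on hand, pool $3,170.92 (≈ $7.1740 each)
After Aug 16: 704 on hand, pool $5,044.22 (≈ $7.1651 each)
After Aug 18: 781 on hand, pool $5,383.02 (≈ $6.8925 each)
Total COGS = $3,116.45 + $2,419.18 = $5,535.63
Ending inventory (cost pool remaining) = $5,383.02

Ending inventory = $5,383.02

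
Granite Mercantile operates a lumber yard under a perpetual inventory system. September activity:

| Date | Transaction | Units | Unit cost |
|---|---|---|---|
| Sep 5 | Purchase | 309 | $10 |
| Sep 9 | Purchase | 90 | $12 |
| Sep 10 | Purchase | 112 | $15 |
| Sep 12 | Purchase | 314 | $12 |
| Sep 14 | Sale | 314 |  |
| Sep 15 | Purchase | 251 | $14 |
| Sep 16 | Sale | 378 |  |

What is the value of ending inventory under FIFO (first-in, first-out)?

Sep 14, 314 sold [FIFO — oldest first]: 309 @ $10 + 5 @ $12 = $3,150
Sep 16, 378 sold [FIFO — oldest first]: 85 @ $12 + 112 @ $15 + 181 @ $12 = $4,872
Total COGS = $3,150 + $4,872 = $8,022
Ending inventory: 133 @ $12 + 251 @ $14 = $5,110

Ending inventory = $5,110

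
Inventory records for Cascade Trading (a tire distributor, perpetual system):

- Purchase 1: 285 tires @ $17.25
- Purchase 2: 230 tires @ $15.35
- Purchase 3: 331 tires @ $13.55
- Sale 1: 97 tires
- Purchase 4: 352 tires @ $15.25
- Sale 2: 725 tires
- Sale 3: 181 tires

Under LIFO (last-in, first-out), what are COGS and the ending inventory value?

COGS = $14,936.05; ending inventory = $3,363.75

Sale 1 (97) [LIFO — newest first]: 97 @ $13.55 = $1,314.35
Sale 2 (725) [LIFO — newest first]: 352 @ $15.25 + 234 @ $13.55 + 139 @ $15.35 = $10,672.35
Sale 3 (181) [LIFO — newest first]: 91 @ $15.35 + 90 @ $17.25 = $2,949.35
Total COGS = $1,314.35 + $10,672.35 + $2,949.35 = $14,936.05
Ending inventory: 195 @ $17.25 = $3,363.75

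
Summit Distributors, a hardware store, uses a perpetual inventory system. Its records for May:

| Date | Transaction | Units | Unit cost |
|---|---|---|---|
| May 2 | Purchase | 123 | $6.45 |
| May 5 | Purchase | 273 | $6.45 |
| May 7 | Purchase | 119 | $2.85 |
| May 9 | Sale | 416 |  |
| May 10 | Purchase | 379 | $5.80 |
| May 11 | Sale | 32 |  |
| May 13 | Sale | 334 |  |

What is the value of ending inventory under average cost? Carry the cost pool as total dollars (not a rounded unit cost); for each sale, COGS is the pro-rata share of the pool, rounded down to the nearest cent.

Ending inventory = $645.39

After May 2: 123 on hand, pool $793.35 (≈ $6.4500 each)
After May 5: 396 on hand, pool $2,554.20 (≈ $6.4500 each)
After May 7: 515 on hand, pool $2,893.35 (≈ $5.6182 each)
May 9, sell 416: 416/515 × $2,893.35 → $2,337.15
After May 10: 478 on hand, pool $2,754.40 (≈ $5.7623 each)
May 11, sell 32: 32/478 × $2,754.40 → $184.39
May 13, sell 334: 334/446 × $2,570.01 → $1,924.62
Total COGS = $2,337.15 + $184.39 + $1,924.62 = $4,446.16
Ending inventory (cost pool remaining) = $645.39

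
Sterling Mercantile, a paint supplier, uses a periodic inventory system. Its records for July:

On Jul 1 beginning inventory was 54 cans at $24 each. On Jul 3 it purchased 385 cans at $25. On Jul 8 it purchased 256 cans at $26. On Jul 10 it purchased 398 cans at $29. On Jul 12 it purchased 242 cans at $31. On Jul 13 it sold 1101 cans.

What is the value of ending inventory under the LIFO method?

Jul 13, 1101 sold [LIFO — newest first]: 242 @ $31 + 398 @ $29 + 256 @ $26 + 205 @ $25 = $30,825
Ending inventory: 54 @ $24 + 180 @ $25 = $5,796

Ending inventory = $5,796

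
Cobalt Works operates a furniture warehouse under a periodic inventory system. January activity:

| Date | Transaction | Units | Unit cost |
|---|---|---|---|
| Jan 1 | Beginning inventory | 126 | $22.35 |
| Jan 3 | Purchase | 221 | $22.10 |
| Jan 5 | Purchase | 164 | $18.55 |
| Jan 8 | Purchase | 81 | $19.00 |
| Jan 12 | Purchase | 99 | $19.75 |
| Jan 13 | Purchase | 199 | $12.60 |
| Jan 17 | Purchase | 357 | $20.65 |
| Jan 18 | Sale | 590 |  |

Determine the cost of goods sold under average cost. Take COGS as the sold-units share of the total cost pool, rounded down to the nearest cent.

COGS = $11,410.18

Jan 18, sell 590: 590/1247 × $24,116.10 → $11,410.18
Ending inventory (cost pool remaining) = $12,705.92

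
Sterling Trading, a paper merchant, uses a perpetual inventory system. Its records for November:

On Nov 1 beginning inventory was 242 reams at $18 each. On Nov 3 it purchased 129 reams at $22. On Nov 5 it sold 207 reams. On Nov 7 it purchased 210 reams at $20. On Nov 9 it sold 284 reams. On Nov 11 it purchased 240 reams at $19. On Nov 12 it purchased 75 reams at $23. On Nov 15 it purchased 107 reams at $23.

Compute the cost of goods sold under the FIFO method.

Nov 5, 207 sold [FIFO — oldest first]: 207 @ $18 = $3,726
Nov 9, 284 sold [FIFO — oldest first]: 35 @ $18 + 129 @ $22 + 120 @ $20 = $5,868
Total COGS = $3,726 + $5,868 = $9,594
Ending inventory: 90 @ $20 + 240 @ $19 + 75 @ $23 + 107 @ $23 = $10,546
Check: goods available $20,140 = COGS $9,594 + ending $10,546

COGS = $9,594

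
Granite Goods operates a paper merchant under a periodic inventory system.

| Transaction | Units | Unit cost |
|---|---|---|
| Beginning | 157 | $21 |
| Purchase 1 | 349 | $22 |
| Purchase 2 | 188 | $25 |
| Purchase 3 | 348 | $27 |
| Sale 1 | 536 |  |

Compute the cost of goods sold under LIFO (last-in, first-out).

COGS = $14,096

Sale 1 (536) [LIFO — newest first]: 348 @ $27 + 188 @ $25 = $14,096
Ending inventory: 157 @ $21 + 349 @ $22 = $10,975
Check: goods available $25,071 = COGS $14,096 + ending $10,975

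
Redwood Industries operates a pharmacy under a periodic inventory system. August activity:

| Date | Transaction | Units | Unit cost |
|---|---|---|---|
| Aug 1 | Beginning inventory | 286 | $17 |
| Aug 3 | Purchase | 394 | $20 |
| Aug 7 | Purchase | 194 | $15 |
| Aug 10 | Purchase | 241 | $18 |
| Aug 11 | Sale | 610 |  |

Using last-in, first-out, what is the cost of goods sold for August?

COGS = $10,748

Aug 11, 610 sold [LIFO — newest first]: 241 @ $18 + 194 @ $15 + 175 @ $20 = $10,748
Ending inventory: 286 @ $17 + 219 @ $20 = $9,242
Check: goods available $19,990 = COGS $10,748 + ending $9,242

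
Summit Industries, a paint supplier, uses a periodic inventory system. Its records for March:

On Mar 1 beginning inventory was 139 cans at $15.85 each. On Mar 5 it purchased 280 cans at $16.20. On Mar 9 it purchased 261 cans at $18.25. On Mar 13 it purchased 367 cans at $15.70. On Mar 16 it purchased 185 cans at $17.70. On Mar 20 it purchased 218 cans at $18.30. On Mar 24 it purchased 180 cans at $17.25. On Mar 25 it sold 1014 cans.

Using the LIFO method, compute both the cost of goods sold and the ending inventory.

COGS = $17,298.80; ending inventory = $10,334.40

Mar 25, 1014 sold [LIFO — newest first]: 180 @ $17.25 + 218 @ $18.30 + 185 @ $17.70 + 367 @ $15.70 + 64 @ $18.25 = $17,298.80
Ending inventory: 139 @ $15.85 + 280 @ $16.20 + 197 @ $18.25 = $10,334.40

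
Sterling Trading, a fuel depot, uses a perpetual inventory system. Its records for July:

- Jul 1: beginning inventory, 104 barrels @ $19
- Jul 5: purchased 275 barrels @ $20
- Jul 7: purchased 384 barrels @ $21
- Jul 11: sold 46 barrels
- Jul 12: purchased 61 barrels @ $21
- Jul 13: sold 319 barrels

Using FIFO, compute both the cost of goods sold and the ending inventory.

COGS = $7,196; ending inventory = $9,625

Jul 11, 46 sold [FIFO — oldest first]: 46 @ $19 = $874
Jul 13, 319 sold [FIFO — oldest first]: 58 @ $19 + 261 @ $20 = $6,322
Total COGS = $874 + $6,322 = $7,196
Ending inventory: 14 @ $20 + 384 @ $21 + 61 @ $21 = $9,625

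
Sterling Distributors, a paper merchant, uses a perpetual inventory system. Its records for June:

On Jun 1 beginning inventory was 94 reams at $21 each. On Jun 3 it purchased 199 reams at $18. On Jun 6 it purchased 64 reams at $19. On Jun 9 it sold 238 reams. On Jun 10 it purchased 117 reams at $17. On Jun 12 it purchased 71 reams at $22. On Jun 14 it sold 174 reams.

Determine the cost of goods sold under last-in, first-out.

Jun 9, 238 sold [LIFO — newest first]: 64 @ $19 + 174 @ $18 = $4,348
Jun 14, 174 sold [LIFO — newest first]: 71 @ $22 + 103 @ $17 = $3,313
Total COGS = $4,348 + $3,313 = $7,661
Ending inventory: 94 @ $21 + 25 @ $18 + 14 @ $17 = $2,662

COGS = $7,661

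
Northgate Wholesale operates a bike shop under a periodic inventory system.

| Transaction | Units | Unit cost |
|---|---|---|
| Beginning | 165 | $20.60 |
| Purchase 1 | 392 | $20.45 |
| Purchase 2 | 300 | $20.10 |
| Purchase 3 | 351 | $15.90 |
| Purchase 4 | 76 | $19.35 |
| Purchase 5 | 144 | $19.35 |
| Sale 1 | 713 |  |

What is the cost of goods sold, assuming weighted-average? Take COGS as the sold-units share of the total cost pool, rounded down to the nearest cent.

COGS = $13,622.54

Sale 1, sell 713: 713/1428 × $27,283.30 → $13,622.54
Ending inventory (cost pool remaining) = $13,660.76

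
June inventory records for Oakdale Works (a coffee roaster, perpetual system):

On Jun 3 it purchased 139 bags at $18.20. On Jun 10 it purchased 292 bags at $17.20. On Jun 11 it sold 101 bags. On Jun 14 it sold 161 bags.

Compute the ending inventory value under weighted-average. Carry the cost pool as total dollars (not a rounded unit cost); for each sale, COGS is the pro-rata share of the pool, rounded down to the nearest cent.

After Jun 3: 139 on hand, pool $2,529.80 (≈ $18.2000 each)
After Jun 10: 431 on hand, pool $7,552.20 (≈ $17.5225 each)
Jun 11, sell 101: 101/431 × $7,552.20 → $1,769.77
Jun 14, sell 161: 161/330 × $5,782.43 → $2,821.12
Total COGS = $1,769.77 + $2,821.12 = $4,590.89
Ending inventory (cost pool remaining) = $2,961.31

Ending inventory = $2,961.31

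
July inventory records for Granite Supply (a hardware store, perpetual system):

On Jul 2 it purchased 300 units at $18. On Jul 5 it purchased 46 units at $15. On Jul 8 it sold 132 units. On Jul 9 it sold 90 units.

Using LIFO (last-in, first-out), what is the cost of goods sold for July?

COGS = $3,858

Jul 8, 132 sold [LIFO — newest first]: 46 @ $15 + 86 @ $18 = $2,238
Jul 9, 90 sold [LIFO — newest first]: 90 @ $18 = $1,620
Total COGS = $2,238 + $1,620 = $3,858
Ending inventory: 124 @ $18 = $2,232
Check: goods available $6,090 = COGS $3,858 + ending $2,232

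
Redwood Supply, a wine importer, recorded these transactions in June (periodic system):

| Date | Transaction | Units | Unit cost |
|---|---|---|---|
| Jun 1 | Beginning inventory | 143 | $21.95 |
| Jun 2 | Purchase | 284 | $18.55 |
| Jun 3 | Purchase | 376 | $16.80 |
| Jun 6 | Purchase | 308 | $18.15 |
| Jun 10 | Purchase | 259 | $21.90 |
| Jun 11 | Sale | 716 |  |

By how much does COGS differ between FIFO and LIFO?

$503.25

FIFO COGS: 143 @ $21.95 + 284 @ $18.55 + 289 @ $16.80 = $13,262.25
LIFO COGS: 259 @ $21.90 + 308 @ $18.15 + 149 @ $16.80 = $13,765.50
Difference = |$13,262.25 − $13,765.50| = $503.25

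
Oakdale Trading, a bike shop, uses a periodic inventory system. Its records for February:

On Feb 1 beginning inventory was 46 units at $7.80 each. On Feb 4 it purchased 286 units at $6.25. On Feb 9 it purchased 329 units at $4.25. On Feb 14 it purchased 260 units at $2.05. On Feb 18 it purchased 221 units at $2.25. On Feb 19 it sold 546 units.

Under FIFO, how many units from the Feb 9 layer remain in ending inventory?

Feb 19, 546 sold [FIFO — oldest first]: 46 @ $7.80 + 286 @ $6.25 + 214 @ $4.25 = $3,055.80
Ending inventory: 115 @ $4.25 + 260 @ $2.05 + 221 @ $2.25 = $1,519.00
Check: goods available $4,574.80 = COGS $3,055.80 + ending $1,519.00

115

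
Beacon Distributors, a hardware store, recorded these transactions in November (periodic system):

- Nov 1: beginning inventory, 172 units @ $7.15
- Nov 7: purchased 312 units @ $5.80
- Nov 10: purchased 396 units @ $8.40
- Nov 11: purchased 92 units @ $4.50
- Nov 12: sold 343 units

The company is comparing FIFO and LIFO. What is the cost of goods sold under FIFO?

COGS = $2,221.60

FIFO COGS: 172 @ $7.15 + 171 @ $5.80 = $2,221.60
LIFO COGS: 92 @ $4.50 + 251 @ $8.40 = $2,522.40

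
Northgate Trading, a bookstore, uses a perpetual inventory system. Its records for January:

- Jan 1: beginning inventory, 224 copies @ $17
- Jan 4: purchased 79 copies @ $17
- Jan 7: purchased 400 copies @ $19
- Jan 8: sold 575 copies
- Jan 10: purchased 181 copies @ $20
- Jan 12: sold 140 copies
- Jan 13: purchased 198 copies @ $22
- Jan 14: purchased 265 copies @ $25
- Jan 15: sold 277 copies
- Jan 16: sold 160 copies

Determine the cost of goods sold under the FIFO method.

COGS = $22,477

Jan 8, 575 sold [FIFO — oldest first]: 224 @ $17 + 79 @ $17 + 272 @ $19 = $10,319
Jan 12, 140 sold [FIFO — oldest first]: 128 @ $19 + 12 @ $20 = $2,672
Jan 15, 277 sold [FIFO — oldest first]: 169 @ $20 + 108 @ $22 = $5,756
Jan 16, 160 sold [FIFO — oldest first]: 90 @ $22 + 70 @ $25 = $3,730
Total COGS = $10,319 + $2,672 + $5,756 + $3,730 = $22,477
Ending inventory: 195 @ $25 = $4,875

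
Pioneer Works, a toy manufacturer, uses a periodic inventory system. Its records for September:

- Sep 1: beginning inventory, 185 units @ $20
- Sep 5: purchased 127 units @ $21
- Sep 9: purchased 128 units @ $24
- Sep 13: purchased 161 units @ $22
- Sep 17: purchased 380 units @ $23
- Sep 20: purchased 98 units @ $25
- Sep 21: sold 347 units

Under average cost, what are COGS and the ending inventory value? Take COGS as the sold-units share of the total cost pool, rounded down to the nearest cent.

Sep 21, sell 347: 347/1079 × $24,171.00 → $7,773.25
Ending inventory (cost pool remaining) = $16,397.75

COGS = $7,773.25; ending inventory = $16,397.75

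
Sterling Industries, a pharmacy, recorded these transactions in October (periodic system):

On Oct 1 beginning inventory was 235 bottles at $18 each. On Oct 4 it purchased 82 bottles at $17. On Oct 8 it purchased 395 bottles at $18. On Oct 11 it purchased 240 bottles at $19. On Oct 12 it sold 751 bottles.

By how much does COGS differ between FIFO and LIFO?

$201

FIFO COGS: 235 @ $18 + 82 @ $17 + 395 @ $18 + 39 @ $19 = $13,475
LIFO COGS: 240 @ $19 + 395 @ $18 + 82 @ $17 + 34 @ $18 = $13,676
Difference = |$13,475 − $13,676| = $201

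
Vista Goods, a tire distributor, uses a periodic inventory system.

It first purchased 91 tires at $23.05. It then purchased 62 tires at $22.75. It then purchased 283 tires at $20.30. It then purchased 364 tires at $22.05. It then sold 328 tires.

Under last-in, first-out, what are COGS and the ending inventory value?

COGS = $7,232.40; ending inventory = $10,046.75

Sale 1 (328) [LIFO — newest first]: 328 @ $22.05 = $7,232.40
Ending inventory: 91 @ $23.05 + 62 @ $22.75 + 283 @ $20.30 + 36 @ $22.05 = $10,046.75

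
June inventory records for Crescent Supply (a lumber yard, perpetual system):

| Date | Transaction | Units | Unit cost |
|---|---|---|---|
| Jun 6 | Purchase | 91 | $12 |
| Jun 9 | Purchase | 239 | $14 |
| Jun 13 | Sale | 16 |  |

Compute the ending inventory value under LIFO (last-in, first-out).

Ending inventory = $4,214

Jun 13, 16 sold [LIFO — newest first]: 16 @ $14 = $224
Ending inventory: 91 @ $12 + 223 @ $14 = $4,214
Check: goods available $4,438 = COGS $224 + ending $4,214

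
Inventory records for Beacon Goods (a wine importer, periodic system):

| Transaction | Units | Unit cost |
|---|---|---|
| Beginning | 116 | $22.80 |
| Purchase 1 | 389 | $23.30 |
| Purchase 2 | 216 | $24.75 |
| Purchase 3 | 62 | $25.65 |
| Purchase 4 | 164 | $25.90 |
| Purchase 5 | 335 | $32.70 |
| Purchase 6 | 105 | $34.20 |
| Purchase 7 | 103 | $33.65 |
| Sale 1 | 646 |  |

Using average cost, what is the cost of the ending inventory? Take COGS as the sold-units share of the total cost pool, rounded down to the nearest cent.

Ending inventory = $23,169.70

Sale 1, sell 646: 646/1490 × $40,903.85 → $17,734.15
Ending inventory (cost pool remaining) = $23,169.70
Check: goods available $40,903.85 = COGS $17,734.15 + ending $23,169.70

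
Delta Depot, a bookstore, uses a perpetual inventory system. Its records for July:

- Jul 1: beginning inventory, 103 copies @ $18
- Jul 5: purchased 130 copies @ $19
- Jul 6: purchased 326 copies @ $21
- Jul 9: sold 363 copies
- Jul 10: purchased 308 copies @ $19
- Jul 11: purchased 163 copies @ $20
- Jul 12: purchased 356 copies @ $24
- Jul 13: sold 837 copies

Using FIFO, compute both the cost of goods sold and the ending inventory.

Jul 9, 363 sold [FIFO — oldest first]: 103 @ $18 + 130 @ $19 + 130 @ $21 = $7,054
Jul 13, 837 sold [FIFO — oldest first]: 196 @ $21 + 308 @ $19 + 163 @ $20 + 170 @ $24 = $17,308
Total COGS = $7,054 + $17,308 = $24,362
Ending inventory: 186 @ $24 = $4,464

COGS = $24,362; ending inventory = $4,464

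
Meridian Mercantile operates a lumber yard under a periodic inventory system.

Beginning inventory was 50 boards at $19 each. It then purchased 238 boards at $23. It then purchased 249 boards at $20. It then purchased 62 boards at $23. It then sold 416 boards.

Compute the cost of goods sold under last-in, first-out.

COGS = $8,821

Sale 1 (416) [LIFO — newest first]: 62 @ $23 + 249 @ $20 + 105 @ $23 = $8,821
Ending inventory: 50 @ $19 + 133 @ $23 = $4,009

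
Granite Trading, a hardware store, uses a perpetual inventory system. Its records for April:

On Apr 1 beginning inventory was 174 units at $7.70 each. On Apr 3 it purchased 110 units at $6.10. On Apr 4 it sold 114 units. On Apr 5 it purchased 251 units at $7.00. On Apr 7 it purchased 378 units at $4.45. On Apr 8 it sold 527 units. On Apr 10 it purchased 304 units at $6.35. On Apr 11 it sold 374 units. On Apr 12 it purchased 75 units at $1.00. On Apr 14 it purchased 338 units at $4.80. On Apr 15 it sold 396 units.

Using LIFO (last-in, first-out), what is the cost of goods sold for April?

COGS = $7,527.70

Apr 4, 114 sold [LIFO — newest first]: 110 @ $6.10 + 4 @ $7.70 = $701.80
Apr 8, 527 sold [LIFO — newest first]: 378 @ $4.45 + 149 @ $7.00 = $2,725.10
Apr 11, 374 sold [LIFO — newest first]: 304 @ $6.35 + 70 @ $7.00 = $2,420.40
Apr 15, 396 sold [LIFO — newest first]: 338 @ $4.80 + 58 @ $1.00 = $1,680.40
Total COGS = $701.80 + $2,725.10 + $2,420.40 + $1,680.40 = $7,527.70
Ending inventory: 170 @ $7.70 + 32 @ $7.00 + 17 @ $1.00 = $1,550.00
Check: goods available $9,077.70 = COGS $7,527.70 + ending $1,550.00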